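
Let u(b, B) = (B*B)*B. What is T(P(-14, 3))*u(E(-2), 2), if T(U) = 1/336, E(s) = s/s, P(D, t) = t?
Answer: 1/42 ≈ 0.023810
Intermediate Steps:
E(s) = 1
u(b, B) = B³ (u(b, B) = B²*B = B³)
T(U) = 1/336
T(P(-14, 3))*u(E(-2), 2) = (1/336)*2³ = (1/336)*8 = 1/42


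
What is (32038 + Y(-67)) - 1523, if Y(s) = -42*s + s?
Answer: 33262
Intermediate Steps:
Y(s) = -41*s
(32038 + Y(-67)) - 1523 = (32038 - 41*(-67)) - 1523 = (32038 + 2747) - 1523 = 34785 - 1523 = 33262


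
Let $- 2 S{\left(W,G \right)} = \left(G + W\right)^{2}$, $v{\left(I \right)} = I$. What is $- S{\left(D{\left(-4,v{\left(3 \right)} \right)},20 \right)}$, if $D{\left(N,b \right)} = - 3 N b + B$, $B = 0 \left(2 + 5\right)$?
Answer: $1568$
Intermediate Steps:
$B = 0$ ($B = 0 \cdot 7 = 0$)
$D{\left(N,b \right)} = - 3 N b$ ($D{\left(N,b \right)} = - 3 N b + 0 = - 3 N b$)
$S{\left(W,G \right)} = - \frac{\left(G + W\right)^{2}}{2}$
$- S{\left(D{\left(-4,v{\left(3 \right)} \right)},20 \right)} = - \frac{\left(-1\right) \left(20 - \left(-12\right) 3\right)^{2}}{2} = - \frac{\left(-1\right) \left(20 + 36\right)^{2}}{2} = - \frac{\left(-1\right) 56^{2}}{2} = - \frac{\left(-1\right) 3136}{2} = \left(-1\right) \left(-1568\right) = 1568$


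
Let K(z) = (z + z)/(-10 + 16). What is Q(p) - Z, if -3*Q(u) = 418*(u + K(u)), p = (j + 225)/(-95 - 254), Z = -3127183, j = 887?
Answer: 9824341067/3141 ≈ 3.1278e+6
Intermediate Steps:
K(z) = z/3 (K(z) = (2*z)/6 = (2*z)*(⅙) = z/3)
p = -1112/349 (p = (887 + 225)/(-95 - 254) = 1112/(-349) = 1112*(-1/349) = -1112/349 ≈ -3.1862)
Q(u) = -1672*u/9 (Q(u) = -418*(u + u/3)/3 = -418*4*u/3/3 = -1672*u/9)
Q(p) - Z = -1672/9*(-1112/349) - 1*(-3127183) = 1859264/3141 + 3127183 = 9824341067/3141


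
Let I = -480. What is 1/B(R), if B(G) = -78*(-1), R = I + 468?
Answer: 1/78 ≈ 0.012821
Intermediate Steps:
R = -12 (R = -480 + 468 = -12)
B(G) = 78
1/B(R) = 1/78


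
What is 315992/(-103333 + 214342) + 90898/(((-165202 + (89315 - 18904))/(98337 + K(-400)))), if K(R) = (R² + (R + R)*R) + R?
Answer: -647960120105018/1169183791 ≈ -5.5420e+5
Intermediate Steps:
K(R) = R + 3*R² (K(R) = (R² + (2*R)*R) + R = (R² + 2*R²) + R = 3*R² + R = R + 3*R²)
315992/(-103333 + 214342) + 90898/(((-165202 + (89315 - 18904))/(98337 + K(-400)))) = 315992/(-103333 + 214342) + 90898/(((-165202 + (89315 - 18904))/(98337 - 400*(1 + 3*(-400))))) = 315992/111009 + 90898/(((-165202 + 70411)/(98337 - 400*(1 - 1200)))) = 315992*(1/111009) + 90898/((-94791/(98337 - 400*(-1199)))) = 315992/111009 + 90898/((-94791/(98337 + 479600))) = 315992/111009 + 90898/((-94791/577937)) = 315992/111009 + 90898/((-94791*1/577937)) = 315992/111009 + 90898/(-94791/577937) = 315992/111009 + 90898*(-577937/94791) = 315992/111009 - 52533317426/94791 = -647960120105018/1169183791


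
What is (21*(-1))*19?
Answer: -399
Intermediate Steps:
(21*(-1))*19 = -21*19 = -399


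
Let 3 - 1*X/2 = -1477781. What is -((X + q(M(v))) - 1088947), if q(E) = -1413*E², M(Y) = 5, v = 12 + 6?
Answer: -1831296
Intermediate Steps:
v = 18
X = 2955568 (X = 6 - 2*(-1477781) = 6 + 2955562 = 2955568)
-((X + q(M(v))) - 1088947) = -((2955568 - 1413*5²) - 1088947) = -((2955568 - 1413*25) - 1088947) = -((2955568 - 35325) - 1088947) = -(2920243 - 1088947) = -1*1831296 = -1831296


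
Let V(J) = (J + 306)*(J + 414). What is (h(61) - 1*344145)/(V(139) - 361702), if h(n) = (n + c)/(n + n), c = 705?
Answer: 20992462/7052637 ≈ 2.9765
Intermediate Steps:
V(J) = (306 + J)*(414 + J)
h(n) = (705 + n)/(2*n) (h(n) = (n + 705)/(n + n) = (705 + n)/((2*n)) = (705 + n)*(1/(2*n)) = (705 + n)/(2*n))
(h(61) - 1*344145)/(V(139) - 361702) = ((½)*(705 + 61)/61 - 1*344145)/((126684 + 139² + 720*139) - 361702) = ((½)*(1/61)*766 - 344145)/((126684 + 19321 + 100080) - 361702) = (383/61 - 344145)/(246085 - 361702) = -20992462/61/(-115617) = -20992462/61*(-1/115617) = 20992462/7052637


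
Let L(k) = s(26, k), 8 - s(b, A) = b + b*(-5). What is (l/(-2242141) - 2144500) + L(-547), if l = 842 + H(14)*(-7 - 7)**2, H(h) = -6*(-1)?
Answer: -4808020256726/2242141 ≈ -2.1444e+6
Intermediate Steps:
H(h) = 6
s(b, A) = 8 + 4*b (s(b, A) = 8 - (b + b*(-5)) = 8 - (b - 5*b) = 8 - (-4)*b = 8 + 4*b)
L(k) = 112 (L(k) = 8 + 4*26 = 8 + 104 = 112)
l = 2018 (l = 842 + 6*(-7 - 7)**2 = 842 + 6*(-14)**2 = 842 + 6*196 = 842 + 1176 = 2018)
(l/(-2242141) - 2144500) + L(-547) = (2018/(-2242141) - 2144500) + 112 = (2018*(-1/2242141) - 2144500) + 112 = (-2018/2242141 - 2144500) + 112 = -4808271376518/2242141 + 112 = -4808020256726/2242141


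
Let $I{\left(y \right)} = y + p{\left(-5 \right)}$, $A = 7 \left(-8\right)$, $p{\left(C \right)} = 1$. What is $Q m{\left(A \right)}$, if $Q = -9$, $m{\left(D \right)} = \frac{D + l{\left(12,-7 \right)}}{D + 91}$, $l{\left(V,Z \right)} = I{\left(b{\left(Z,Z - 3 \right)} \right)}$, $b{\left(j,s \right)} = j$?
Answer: $\frac{558}{35} \approx 15.943$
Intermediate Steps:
$A = -56$
$I{\left(y \right)} = 1 + y$ ($I{\left(y \right)} = y + 1 = 1 + y$)
$l{\left(V,Z \right)} = 1 + Z$
$m{\left(D \right)} = \frac{-6 + D}{91 + D}$ ($m{\left(D \right)} = \frac{D + \left(1 - 7\right)}{D + 91} = \frac{D - 6}{91 + D} = \frac{-6 + D}{91 + D}$)
$Q m{\left(A \right)} = - 9 \frac{-6 - 56}{91 - 56} = - 9 \cdot \frac{1}{35} \left(-62\right) = \left(-9\right) \left(- \frac{62}{35}\right) = \frac{558}{35}$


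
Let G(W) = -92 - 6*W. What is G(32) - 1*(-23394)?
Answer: 23110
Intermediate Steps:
G(W) = -92 - 6*W
G(32) - 1*(-23394) = (-92 - 6*32) - 1*(-23394) = (-92 - 192) + 23394 = -284 + 23394 = 23110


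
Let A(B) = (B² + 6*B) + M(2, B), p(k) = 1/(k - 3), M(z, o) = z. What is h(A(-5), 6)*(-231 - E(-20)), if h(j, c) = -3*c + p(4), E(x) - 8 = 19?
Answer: 4386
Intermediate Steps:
p(k) = 1/(-3 + k)
E(x) = 27 (E(x) = 8 + 19 = 27)
A(B) = 2 + B² + 6*B (A(B) = (B² + 6*B) + 2 = 2 + B² + 6*B)
h(j, c) = 1 - 3*c (h(j, c) = -3*c + 1/(-3 + 4) = -3*c + 1/1 = -3*c + 1 = 1 - 3*c)
h(A(-5), 6)*(-231 - E(-20)) = (1 - 3*6)*(-231 - 1*27) = (1 - 18)*(-231 - 27) = -17*(-258) = 4386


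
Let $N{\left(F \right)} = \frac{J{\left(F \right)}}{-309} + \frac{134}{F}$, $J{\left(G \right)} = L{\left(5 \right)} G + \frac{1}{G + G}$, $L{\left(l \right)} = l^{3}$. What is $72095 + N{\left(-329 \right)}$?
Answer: $\frac{14685477029}{203322} \approx 72228.0$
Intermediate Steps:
$J{\left(G \right)} = \frac{1}{2 G} + 125 G$ ($J{\left(G \right)} = 5^{3} G + \frac{1}{G + G} = 125 G + \frac{1}{2 G} = \frac{1}{2 G} + 125 G$)
$N{\left(F \right)} = - \frac{125 F}{309} + \frac{82811}{618 F}$ ($N{\left(F \right)} = \frac{\frac{1}{2 F} + 125 F}{-309} + \frac{134}{F} = \left(\frac{1}{2 F} + 125 F\right) \left(- \frac{1}{309}\right) + \frac{134}{F} = \left(- \frac{125 F}{309} - \frac{1}{618 F}\right) + \frac{134}{F} = - \frac{125 F}{309} + \frac{82811}{618 F}$)
$72095 + N{\left(-329 \right)} = 72095 + \frac{82811 - 250 \left(-329\right)^{2}}{618 \left(-329\right)} = 72095 + \frac{1}{618} \left(- \frac{1}{329}\right) \left(82811 - 27060250\right) = 72095 + \frac{1}{618} \left(- \frac{1}{329}\right) \left(-26977439\right) = 72095 + \frac{26977439}{203322} = \frac{14685477029}{203322}$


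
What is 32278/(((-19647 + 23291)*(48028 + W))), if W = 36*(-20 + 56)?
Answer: 16139/89868328 ≈ 0.00017959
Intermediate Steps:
W = 1296 (W = 36*36 = 1296)
32278/(((-19647 + 23291)*(48028 + W))) = 32278/(((-19647 + 23291)*(48028 + 1296))) = 32278/((3644*49324)) = 32278/179736656 = 32278*(1/179736656) = 16139/89868328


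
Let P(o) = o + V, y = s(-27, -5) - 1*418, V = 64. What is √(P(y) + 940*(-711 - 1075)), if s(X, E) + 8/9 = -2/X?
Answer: 2*I*√34003695/9 ≈ 1295.8*I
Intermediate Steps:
s(X, E) = -8/9 - 2/X
y = -11308/27 (y = (-8/9 - 2/(-27)) - 1*418 = (-8/9 - 2*(-1/27)) - 418 = (-8/9 + 2/27) - 418 = -22/27 - 418 = -11308/27 ≈ -418.81)
P(o) = 64 + o (P(o) = o + 64 = 64 + o)
√(P(y) + 940*(-711 - 1075)) = √((64 - 11308/27) + 940*(-711 - 1075)) = √(-9580/27 + 940*(-1786)) = √(-9580/27 - 1678840) = √(-45338260/27) = 2*I*√34003695/9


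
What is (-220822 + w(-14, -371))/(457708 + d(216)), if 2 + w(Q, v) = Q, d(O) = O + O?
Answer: -110419/229070 ≈ -0.48203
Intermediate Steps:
d(O) = 2*O
w(Q, v) = -2 + Q
(-220822 + w(-14, -371))/(457708 + d(216)) = (-220822 + (-2 - 14))/(457708 + 2*216) = (-220822 - 16)/(457708 + 432) = -220838/458140 = -220838*1/458140 = -110419/229070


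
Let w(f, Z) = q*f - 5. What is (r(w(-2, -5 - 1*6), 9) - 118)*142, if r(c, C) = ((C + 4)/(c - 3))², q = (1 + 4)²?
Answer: -28171593/1682 ≈ -16749.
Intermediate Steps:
q = 25 (q = 5² = 25)
w(f, Z) = -5 + 25*f (w(f, Z) = 25*f - 5 = -5 + 25*f)
r(c, C) = (4 + C)²/(-3 + c)² (r(c, C) = ((4 + C)/(-3 + c))² = (4 + C)²/(-3 + c)²)
(r(w(-2, -5 - 1*6), 9) - 118)*142 = ((4 + 9)²/(-3 + (-5 + 25*(-2)))² - 118)*142 = (13²/(-3 + (-5 - 50))² - 118)*142 = (169/(-3 - 55)² - 118)*142 = (169/(-58)² - 118)*142 = ((1/3364)*169 - 118)*142 = (169/3364 - 118)*142 = -396783/3364*142 = -28171593/1682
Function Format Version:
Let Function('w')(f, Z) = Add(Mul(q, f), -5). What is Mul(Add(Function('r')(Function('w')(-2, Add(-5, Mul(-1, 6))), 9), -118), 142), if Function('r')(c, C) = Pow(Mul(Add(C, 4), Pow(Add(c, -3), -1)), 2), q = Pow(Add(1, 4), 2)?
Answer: Rational(-28171593, 1682) ≈ -16749.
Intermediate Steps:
q = 25 (q = Pow(5, 2) = 25)
Function('w')(f, Z) = Add(-5, Mul(25, f)) (Function('w')(f, Z) = Add(Mul(25, f), -5) = Add(-5, Mul(25, f)))
Function('r')(c, C) = Mul(Pow(Add(-3, c), -2), Pow(Add(4, C), 2)) (Function('r')(c, C) = Pow(Mul(Add(4, C), Pow(Add(-3, c), -1)), 2) = Pow(Mul(Pow(Add(-3, c), -1), Add(4, C)), 2) = Mul(Pow(Add(-3, c), -2), Pow(Add(4, C), 2)))
Mul(Add(Function('r')(Function('w')(-2, Add(-5, Mul(-1, 6))), 9), -118), 142) = Mul(Add(Mul(Pow(Add(-3, Add(-5, Mul(25, -2))), -2), Pow(Add(4, 9), 2)), -118), 142) = Mul(Add(Mul(Pow(Add(-3, Add(-5, -50)), -2), Pow(13, 2)), -118), 142) = Mul(Add(Mul(Pow(Add(-3, -55), -2), 169), -118), 142) = Mul(Add(Mul(Pow(-58, -2), 169), -118), 142) = Mul(Add(Mul(Rational(1, 3364), 169), -118), 142) = Mul(Add(Rational(169, 3364), -118), 142) = Mul(Rational(-396783, 3364), 142) = Rational(-28171593, 1682)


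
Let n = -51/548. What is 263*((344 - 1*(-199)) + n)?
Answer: 78245919/548 ≈ 1.4278e+5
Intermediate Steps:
n = -51/548 (n = -51*1/548 = -51/548 ≈ -0.093066)
263*((344 - 1*(-199)) + n) = 263*((344 - 1*(-199)) - 51/548) = 263*((344 + 199) - 51/548) = 263*(543 - 51/548) = 263*(297513/548) = 78245919/548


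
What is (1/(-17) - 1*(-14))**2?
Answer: 56169/289 ≈ 194.36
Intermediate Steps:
(1/(-17) - 1*(-14))**2 = (-1/17 + 14)**2 = (237/17)**2 = 56169/289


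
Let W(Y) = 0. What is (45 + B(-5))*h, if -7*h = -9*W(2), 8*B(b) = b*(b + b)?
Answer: 0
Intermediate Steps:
B(b) = b**2/4 (B(b) = (b*(b + b))/8 = (b*(2*b))/8 = (2*b**2)/8 = b**2/4)
h = 0 (h = -(-9)*0/7 = -1/7*0 = 0)
(45 + B(-5))*h = (45 + (1/4)*(-5)**2)*0 = (45 + (1/4)*25)*0 = (45 + 25/4)*0 = (205/4)*0 = 0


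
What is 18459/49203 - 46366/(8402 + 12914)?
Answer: -14983129/8323898 ≈ -1.8000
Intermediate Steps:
18459/49203 - 46366/(8402 + 12914) = 18459*(1/49203) - 46366/21316 = 293/781 - 46366*1/21316 = 293/781 - 23183/10658 = -14983129/8323898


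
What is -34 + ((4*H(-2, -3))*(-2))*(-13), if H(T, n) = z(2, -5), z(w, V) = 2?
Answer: 174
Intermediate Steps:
H(T, n) = 2
-34 + ((4*H(-2, -3))*(-2))*(-13) = -34 + ((4*2)*(-2))*(-13) = -34 + (8*(-2))*(-13) = -34 - 16*(-13) = -34 + 208 = 174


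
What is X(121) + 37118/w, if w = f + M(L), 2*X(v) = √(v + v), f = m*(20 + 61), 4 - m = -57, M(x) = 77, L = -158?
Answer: 18559/2509 + 11*√2/2 ≈ 15.175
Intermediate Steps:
m = 61 (m = 4 - 1*(-57) = 4 + 57 = 61)
f = 4941 (f = 61*(20 + 61) = 61*81 = 4941)
X(v) = √2*√v/2 (X(v) = √(v + v)/2 = √(2*v)/2 = (√2*√v)/2 = √2*√v/2)
w = 5018 (w = 4941 + 77 = 5018)
X(121) + 37118/w = √2*√121/2 + 37118/5018 = (½)*√2*11 + 37118*(1/5018) = 11*√2/2 + 18559/2509 = 18559/2509 + 11*√2/2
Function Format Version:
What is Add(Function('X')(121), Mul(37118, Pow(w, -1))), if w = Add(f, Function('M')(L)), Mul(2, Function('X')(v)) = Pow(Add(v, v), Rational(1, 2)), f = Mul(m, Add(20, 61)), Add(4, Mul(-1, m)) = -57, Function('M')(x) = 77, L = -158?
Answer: Add(Rational(18559, 2509), Mul(Rational(11, 2), Pow(2, Rational(1, 2)))) ≈ 15.175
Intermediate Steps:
m = 61 (m = Add(4, Mul(-1, -57)) = Add(4, 57) = 61)
f = 4941 (f = Mul(61, Add(20, 61)) = Mul(61, 81) = 4941)
Function('X')(v) = Mul(Rational(1, 2), Pow(2, Rational(1, 2)), Pow(v, Rational(1, 2))) (Function('X')(v) = Mul(Rational(1, 2), Pow(Add(v, v), Rational(1, 2))) = Mul(Rational(1, 2), Pow(Mul(2, v), Rational(1, 2))) = Mul(Rational(1, 2), Mul(Pow(2, Rational(1, 2)), Pow(v, Rational(1, 2)))) = Mul(Rational(1, 2), Pow(2, Rational(1, 2)), Pow(v, Rational(1, 2))))
w = 5018 (w = Add(4941, 77) = 5018)
Add(Function('X')(121), Mul(37118, Pow(w, -1))) = Add(Mul(Rational(1, 2), Pow(2, Rational(1, 2)), Pow(121, Rational(1, 2))), Mul(37118, Pow(5018, -1))) = Add(Mul(Rational(1, 2), Pow(2, Rational(1, 2)), 11), Mul(37118, Rational(1, 5018))) = Add(Mul(Rational(11, 2), Pow(2, Rational(1, 2))), Rational(18559, 2509)) = Add(Rational(18559, 2509), Mul(Rational(11, 2), Pow(2, Rational(1, 2))))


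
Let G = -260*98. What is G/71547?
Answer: -3640/10221 ≈ -0.35613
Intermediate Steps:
G = -25480
G/71547 = -25480/71547 = -25480*1/71547 = -3640/10221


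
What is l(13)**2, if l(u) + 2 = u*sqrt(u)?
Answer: 2201 - 52*sqrt(13) ≈ 2013.5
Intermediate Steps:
l(u) = -2 + u**(3/2) (l(u) = -2 + u*sqrt(u) = -2 + u**(3/2))
l(13)**2 = (-2 + 13**(3/2))**2 = (-2 + 13*sqrt(13))**2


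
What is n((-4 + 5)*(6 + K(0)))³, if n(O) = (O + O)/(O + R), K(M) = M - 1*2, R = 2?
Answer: 64/27 ≈ 2.3704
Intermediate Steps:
K(M) = -2 + M (K(M) = M - 2 = -2 + M)
n(O) = 2*O/(2 + O) (n(O) = (O + O)/(O + 2) = (2*O)/(2 + O) = 2*O/(2 + O))
n((-4 + 5)*(6 + K(0)))³ = (2*((-4 + 5)*(6 + (-2 + 0)))/(2 + (-4 + 5)*(6 + (-2 + 0))))³ = (2*(1*(6 - 2))/(2 + 1*(6 - 2)))³ = (2*(1*4)/(2 + 1*4))³ = (2*4/(2 + 4))³ = (2*4/6)³ = (2*4*(⅙))³ = (4/3)³ = 64/27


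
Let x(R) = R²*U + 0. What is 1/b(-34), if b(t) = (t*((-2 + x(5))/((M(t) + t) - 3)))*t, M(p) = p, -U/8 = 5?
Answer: 71/1158312 ≈ 6.1296e-5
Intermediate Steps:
U = -40 (U = -8*5 = -40)
x(R) = -40*R² (x(R) = R²*(-40) + 0 = -40*R² + 0 = -40*R²)
b(t) = -1002*t²/(-3 + 2*t) (b(t) = (t*((-2 - 40*5²)/((t + t) - 3)))*t = (t*((-2 - 40*25)/(2*t - 3)))*t = (t*((-2 - 1000)/(-3 + 2*t)))*t = (t*(-1002/(-3 + 2*t)))*t = (-1002*t/(-3 + 2*t))*t = -1002*t²/(-3 + 2*t))
1/b(-34) = 1/(-1002*(-34)²/(-3 + 2*(-34))) = 1/(-1002*1156/(-3 - 68)) = 1/(-1002*1156/(-71)) = 1/(-1002*1156*(-1/71)) = 1/(1158312/71) = 71/1158312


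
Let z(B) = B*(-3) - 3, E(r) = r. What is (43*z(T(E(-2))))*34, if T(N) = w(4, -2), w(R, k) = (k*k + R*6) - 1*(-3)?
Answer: -140352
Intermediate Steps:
w(R, k) = 3 + k**2 + 6*R (w(R, k) = (k**2 + 6*R) + 3 = 3 + k**2 + 6*R)
T(N) = 31 (T(N) = 3 + (-2)**2 + 6*4 = 3 + 4 + 24 = 31)
z(B) = -3 - 3*B (z(B) = -3*B - 3 = -3 - 3*B)
(43*z(T(E(-2))))*34 = (43*(-3 - 3*31))*34 = (43*(-3 - 93))*34 = (43*(-96))*34 = -4128*34 = -140352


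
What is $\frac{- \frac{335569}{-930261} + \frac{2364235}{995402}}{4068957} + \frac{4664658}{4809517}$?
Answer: $\frac{17575453197776791378834673}{18121238971133762021166018} \approx 0.96988$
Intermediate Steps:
$\frac{- \frac{335569}{-930261} + \frac{2364235}{995402}}{4068957} + \frac{4664658}{4809517} = \left(\left(-335569\right) \left(- \frac{1}{930261}\right) + 2364235 \cdot \frac{1}{995402}\right) \frac{1}{4068957} + 4664658 \cdot \frac{1}{4809517} = \left(\frac{335569}{930261} + \frac{2364235}{995402}\right) \frac{1}{4068957} + \frac{4664658}{4809517} = \frac{2533381669073}{925983659922} \cdot \frac{1}{4068957} + \frac{4664658}{4809517} = \frac{2533381669073}{3767787694925241354} + \frac{4664658}{4809517} = \frac{17575453197776791378834673}{18121238971133762021166018}$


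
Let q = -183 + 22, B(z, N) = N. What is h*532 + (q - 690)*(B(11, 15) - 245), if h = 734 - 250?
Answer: 453218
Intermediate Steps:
q = -161
h = 484
h*532 + (q - 690)*(B(11, 15) - 245) = 484*532 + (-161 - 690)*(15 - 245) = 257488 - 851*(-230) = 257488 + 195730 = 453218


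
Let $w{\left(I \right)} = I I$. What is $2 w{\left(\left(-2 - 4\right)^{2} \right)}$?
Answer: $2592$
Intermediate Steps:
$w{\left(I \right)} = I^{2}$
$2 w{\left(\left(-2 - 4\right)^{2} \right)} = 2 \left(\left(-2 - 4\right)^{2}\right)^{2} = 2 \left(\left(-6\right)^{2}\right)^{2} = 2 \cdot 36^{2} = 2 \cdot 1296 = 2592$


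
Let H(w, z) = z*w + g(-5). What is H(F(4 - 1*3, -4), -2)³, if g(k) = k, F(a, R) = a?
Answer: -343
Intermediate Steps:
H(w, z) = -5 + w*z (H(w, z) = z*w - 5 = w*z - 5 = -5 + w*z)
H(F(4 - 1*3, -4), -2)³ = (-5 + (4 - 1*3)*(-2))³ = (-5 + (4 - 3)*(-2))³ = (-5 + 1*(-2))³ = (-5 - 2)³ = (-7)³ = -343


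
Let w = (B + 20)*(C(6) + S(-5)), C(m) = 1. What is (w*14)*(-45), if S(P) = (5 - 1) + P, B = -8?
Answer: 0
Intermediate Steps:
S(P) = 4 + P
w = 0 (w = (-8 + 20)*(1 + (4 - 5)) = 12*(1 - 1) = 12*0 = 0)
(w*14)*(-45) = (0*14)*(-45) = 0*(-45) = 0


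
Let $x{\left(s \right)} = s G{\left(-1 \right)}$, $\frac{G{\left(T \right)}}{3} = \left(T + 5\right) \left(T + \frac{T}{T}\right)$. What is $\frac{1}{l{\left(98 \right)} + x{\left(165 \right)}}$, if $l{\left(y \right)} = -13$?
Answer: $- \frac{1}{13} \approx -0.076923$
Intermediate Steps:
$G{\left(T \right)} = 3 \left(1 + T\right) \left(5 + T\right)$ ($G{\left(T \right)} = 3 \left(T + 5\right) \left(T + \frac{T}{T}\right) = 3 \left(5 + T\right) \left(T + 1\right) = 3 \left(5 + T\right) \left(1 + T\right) = 3 \left(1 + T\right) \left(5 + T\right)$)
$x{\left(s \right)} = 0$ ($x{\left(s \right)} = s \left(15 + 3 \left(-1\right)^{2} + 18 \left(-1\right)\right) = s \left(15 + 3 \cdot 1 - 18\right) = s \left(15 + 3 - 18\right) = s 0 = 0$)
$\frac{1}{l{\left(98 \right)} + x{\left(165 \right)}} = \frac{1}{-13 + 0} = \frac{1}{-13} = - \frac{1}{13}$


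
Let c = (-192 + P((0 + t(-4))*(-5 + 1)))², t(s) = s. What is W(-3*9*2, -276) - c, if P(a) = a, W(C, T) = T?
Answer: -31252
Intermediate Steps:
c = 30976 (c = (-192 + (0 - 4)*(-5 + 1))² = (-192 - 4*(-4))² = (-192 + 16)² = (-176)² = 30976)
W(-3*9*2, -276) - c = -276 - 1*30976 = -276 - 30976 = -31252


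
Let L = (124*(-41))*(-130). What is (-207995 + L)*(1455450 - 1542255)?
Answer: -39316154625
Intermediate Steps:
L = 660920 (L = -5084*(-130) = 660920)
(-207995 + L)*(1455450 - 1542255) = (-207995 + 660920)*(1455450 - 1542255) = 452925*(-86805) = -39316154625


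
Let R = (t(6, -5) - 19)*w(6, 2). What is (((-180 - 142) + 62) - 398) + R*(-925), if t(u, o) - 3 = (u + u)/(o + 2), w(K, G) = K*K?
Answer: 665342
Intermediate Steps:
w(K, G) = K²
t(u, o) = 3 + 2*u/(2 + o) (t(u, o) = 3 + (u + u)/(o + 2) = 3 + (2*u)/(2 + o) = 3 + 2*u/(2 + o))
R = -720 (R = ((6 + 2*6 + 3*(-5))/(2 - 5) - 19)*6² = ((6 + 12 - 15)/(-3) - 19)*36 = (-⅓*3 - 19)*36 = (-1 - 19)*36 = -20*36 = -720)
(((-180 - 142) + 62) - 398) + R*(-925) = (((-180 - 142) + 62) - 398) - 720*(-925) = ((-322 + 62) - 398) + 666000 = (-260 - 398) + 666000 = -658 + 666000 = 665342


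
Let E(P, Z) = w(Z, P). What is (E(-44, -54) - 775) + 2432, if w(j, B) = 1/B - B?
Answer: 74843/44 ≈ 1701.0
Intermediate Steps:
E(P, Z) = 1/P - P
(E(-44, -54) - 775) + 2432 = ((1/(-44) - 1*(-44)) - 775) + 2432 = ((-1/44 + 44) - 775) + 2432 = (1935/44 - 775) + 2432 = -32165/44 + 2432 = 74843/44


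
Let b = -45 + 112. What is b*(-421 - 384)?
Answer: -53935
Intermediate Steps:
b = 67
b*(-421 - 384) = 67*(-421 - 384) = 67*(-805) = -53935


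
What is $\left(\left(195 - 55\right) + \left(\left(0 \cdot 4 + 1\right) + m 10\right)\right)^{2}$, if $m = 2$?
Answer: $25921$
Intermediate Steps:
$\left(\left(195 - 55\right) + \left(\left(0 \cdot 4 + 1\right) + m 10\right)\right)^{2} = \left(\left(195 - 55\right) + \left(\left(0 \cdot 4 + 1\right) + 2 \cdot 10\right)\right)^{2} = \left(\left(195 - 55\right) + \left(\left(0 + 1\right) + 20\right)\right)^{2} = \left(140 + \left(1 + 20\right)\right)^{2} = \left(140 + 21\right)^{2} = 161^{2} = 25921$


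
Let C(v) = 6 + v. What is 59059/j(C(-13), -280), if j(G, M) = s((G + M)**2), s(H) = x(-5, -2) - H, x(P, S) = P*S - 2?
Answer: -59059/82361 ≈ -0.71707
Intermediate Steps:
x(P, S) = -2 + P*S
s(H) = 8 - H (s(H) = (-2 - 5*(-2)) - H = (-2 + 10) - H = 8 - H)
j(G, M) = 8 - (G + M)**2
59059/j(C(-13), -280) = 59059/(8 - ((6 - 13) - 280)**2) = 59059/(8 - (-7 - 280)**2) = 59059/(8 - 1*(-287)**2) = 59059/(8 - 1*82369) = 59059/(8 - 82369) = 59059/(-82361) = 59059*(-1/82361) = -59059/82361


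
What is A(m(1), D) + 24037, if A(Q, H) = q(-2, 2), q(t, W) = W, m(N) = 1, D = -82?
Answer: 24039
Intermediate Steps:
A(Q, H) = 2
A(m(1), D) + 24037 = 2 + 24037 = 24039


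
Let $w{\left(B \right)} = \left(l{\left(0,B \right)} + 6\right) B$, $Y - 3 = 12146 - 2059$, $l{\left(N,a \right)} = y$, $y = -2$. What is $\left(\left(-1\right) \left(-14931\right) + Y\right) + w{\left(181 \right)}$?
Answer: $25745$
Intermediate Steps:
$l{\left(N,a \right)} = -2$
$Y = 10090$ ($Y = 3 + \left(12146 - 2059\right) = 3 + 10087 = 10090$)
$w{\left(B \right)} = 4 B$ ($w{\left(B \right)} = \left(-2 + 6\right) B = 4 B$)
$\left(\left(-1\right) \left(-14931\right) + Y\right) + w{\left(181 \right)} = \left(\left(-1\right) \left(-14931\right) + 10090\right) + 4 \cdot 181 = \left(14931 + 10090\right) + 724 = 25021 + 724 = 25745$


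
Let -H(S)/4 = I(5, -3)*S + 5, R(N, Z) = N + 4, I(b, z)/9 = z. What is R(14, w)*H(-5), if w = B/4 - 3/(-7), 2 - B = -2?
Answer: -10080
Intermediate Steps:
B = 4 (B = 2 - 1*(-2) = 2 + 2 = 4)
I(b, z) = 9*z
w = 10/7 (w = 4/4 - 3/(-7) = 4*(¼) - 3*(-⅐) = 1 + 3/7 = 10/7 ≈ 1.4286)
R(N, Z) = 4 + N
H(S) = -20 + 108*S (H(S) = -4*((9*(-3))*S + 5) = -4*(-27*S + 5) = -4*(5 - 27*S) = -20 + 108*S)
R(14, w)*H(-5) = (4 + 14)*(-20 + 108*(-5)) = 18*(-20 - 540) = 18*(-560) = -10080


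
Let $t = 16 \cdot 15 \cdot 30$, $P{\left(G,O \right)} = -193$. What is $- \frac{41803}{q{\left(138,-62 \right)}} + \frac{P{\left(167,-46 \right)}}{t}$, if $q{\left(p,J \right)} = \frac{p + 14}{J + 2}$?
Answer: $\frac{2257358333}{136800} \approx 16501.0$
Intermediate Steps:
$q{\left(p,J \right)} = \frac{14 + p}{2 + J}$
$t = 7200$ ($t = 240 \cdot 30 = 7200$)
$- \frac{41803}{q{\left(138,-62 \right)}} + \frac{P{\left(167,-46 \right)}}{t} = - \frac{41803}{\frac{1}{2 - 62} \left(14 + 138\right)} - \frac{193}{7200} = - \frac{41803}{\frac{1}{-60} \cdot 152} - \frac{193}{7200} = - \frac{41803}{\left(- \frac{1}{60}\right) 152} - \frac{193}{7200} = - \frac{41803}{- \frac{38}{15}} - \frac{193}{7200} = \left(-41803\right) \left(- \frac{15}{38}\right) - \frac{193}{7200} = \frac{627045}{38} - \frac{193}{7200} = \frac{2257358333}{136800}$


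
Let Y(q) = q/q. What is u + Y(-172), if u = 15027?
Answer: 15028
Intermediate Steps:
Y(q) = 1
u + Y(-172) = 15027 + 1 = 15028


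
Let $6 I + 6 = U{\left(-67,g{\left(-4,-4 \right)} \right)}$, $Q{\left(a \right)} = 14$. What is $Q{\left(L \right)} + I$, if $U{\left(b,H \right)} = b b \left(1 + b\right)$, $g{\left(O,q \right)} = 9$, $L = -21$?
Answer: $-49366$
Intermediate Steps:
$U{\left(b,H \right)} = b^{2} \left(1 + b\right)$
$I = -49380$ ($I = -1 + \frac{\left(-67\right)^{2} \left(1 - 67\right)}{6} = -1 + \frac{4489 \left(-66\right)}{6} = -1 + \frac{1}{6} \left(-296274\right) = -1 - 49379 = -49380$)
$Q{\left(L \right)} + I = 14 - 49380 = -49366$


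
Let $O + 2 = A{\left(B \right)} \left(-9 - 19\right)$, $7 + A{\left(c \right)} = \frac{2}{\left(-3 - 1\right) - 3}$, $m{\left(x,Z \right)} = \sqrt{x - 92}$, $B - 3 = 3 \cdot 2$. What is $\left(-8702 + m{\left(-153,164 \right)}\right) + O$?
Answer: $-8500 + 7 i \sqrt{5} \approx -8500.0 + 15.652 i$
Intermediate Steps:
$B = 9$ ($B = 3 + 3 \cdot 2 = 3 + 6 = 9$)
$m{\left(x,Z \right)} = \sqrt{-92 + x}$
$A{\left(c \right)} = - \frac{51}{7}$ ($A{\left(c \right)} = -7 + \frac{2}{\left(-3 - 1\right) - 3} = -7 + \frac{2}{-4 - 3} = -7 + \frac{2}{-7} = -7 + 2 \left(- \frac{1}{7}\right) = -7 - \frac{2}{7} = - \frac{51}{7}$)
$O = 202$ ($O = -2 - \frac{51 \left(-9 - 19\right)}{7} = -2 - -204 = -2 + 204 = 202$)
$\left(-8702 + m{\left(-153,164 \right)}\right) + O = \left(-8702 + \sqrt{-92 - 153}\right) + 202 = \left(-8702 + \sqrt{-245}\right) + 202 = \left(-8702 + 7 i \sqrt{5}\right) + 202 = -8500 + 7 i \sqrt{5}$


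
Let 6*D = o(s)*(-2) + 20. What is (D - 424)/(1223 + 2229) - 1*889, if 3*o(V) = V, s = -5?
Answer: -27623233/31068 ≈ -889.12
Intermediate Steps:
o(V) = V/3
D = 35/9 (D = (((⅓)*(-5))*(-2) + 20)/6 = (-5/3*(-2) + 20)/6 = (10/3 + 20)/6 = (⅙)*(70/3) = 35/9 ≈ 3.8889)
(D - 424)/(1223 + 2229) - 1*889 = (35/9 - 424)/(1223 + 2229) - 1*889 = -3781/9/3452 - 889 = -3781/9*1/3452 - 889 = -3781/31068 - 889 = -27623233/31068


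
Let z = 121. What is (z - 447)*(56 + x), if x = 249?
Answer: -99430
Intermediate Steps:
(z - 447)*(56 + x) = (121 - 447)*(56 + 249) = -326*305 = -99430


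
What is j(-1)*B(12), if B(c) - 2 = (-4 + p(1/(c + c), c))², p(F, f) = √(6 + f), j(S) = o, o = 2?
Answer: 72 - 48*√2 ≈ 4.1178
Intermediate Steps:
j(S) = 2
B(c) = 2 + (-4 + √(6 + c))²
j(-1)*B(12) = 2*(2 + (-4 + √(6 + 12))²) = 2*(2 + (-4 + √18)²) = 2*(2 + (-4 + 3*√2)²) = 4 + 2*(-4 + 3*√2)²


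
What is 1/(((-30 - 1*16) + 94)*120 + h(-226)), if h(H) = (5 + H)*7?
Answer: 1/4213 ≈ 0.00023736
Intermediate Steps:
h(H) = 35 + 7*H
1/(((-30 - 1*16) + 94)*120 + h(-226)) = 1/(((-30 - 1*16) + 94)*120 + (35 + 7*(-226))) = 1/(((-30 - 16) + 94)*120 + (35 - 1582)) = 1/((-46 + 94)*120 - 1547) = 1/(48*120 - 1547) = 1/(5760 - 1547) = 1/4213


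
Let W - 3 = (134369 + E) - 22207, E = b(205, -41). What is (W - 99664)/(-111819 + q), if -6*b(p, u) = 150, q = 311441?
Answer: 6238/99811 ≈ 0.062498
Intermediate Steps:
b(p, u) = -25 (b(p, u) = -⅙*150 = -25)
E = -25
W = 112140 (W = 3 + ((134369 - 25) - 22207) = 3 + (134344 - 22207) = 3 + 112137 = 112140)
(W - 99664)/(-111819 + q) = (112140 - 99664)/(-111819 + 311441) = 12476/199622 = 12476*(1/199622) = 6238/99811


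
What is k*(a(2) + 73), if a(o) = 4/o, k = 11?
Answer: 825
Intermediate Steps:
k*(a(2) + 73) = 11*(4/2 + 73) = 11*(4*(1/2) + 73) = 11*(2 + 73) = 11*75 = 825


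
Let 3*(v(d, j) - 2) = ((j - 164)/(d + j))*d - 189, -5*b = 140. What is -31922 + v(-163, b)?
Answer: -6119185/191 ≈ -32038.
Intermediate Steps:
b = -28 (b = -⅕*140 = -28)
v(d, j) = -61 + d*(-164 + j)/(3*(d + j)) (v(d, j) = 2 + (((j - 164)/(d + j))*d - 189)/3 = 2 + (((-164 + j)/(d + j))*d - 189)/3 = 2 + (d*(-164 + j)/(d + j) - 189)/3 = 2 + (-189 + d*(-164 + j)/(d + j))/3 = 2 + (-63 + d*(-164 + j)/(3*(d + j))) = -61 + d*(-164 + j)/(3*(d + j)))
-31922 + v(-163, b) = -31922 + (-347*(-163) - 183*(-28) - 163*(-28))/(3*(-163 - 28)) = -31922 + (⅓)*(56561 + 5124 + 4564)/(-191) = -31922 + (⅓)*(-1/191)*66249 = -31922 - 22083/191 = -6119185/191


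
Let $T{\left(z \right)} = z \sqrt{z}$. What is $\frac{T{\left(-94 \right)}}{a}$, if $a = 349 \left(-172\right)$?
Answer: $\frac{47 i \sqrt{94}}{30014} \approx 0.015182 i$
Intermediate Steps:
$a = -60028$
$T{\left(z \right)} = z^{\frac{3}{2}}$
$\frac{T{\left(-94 \right)}}{a} = \frac{\left(-94\right)^{\frac{3}{2}}}{-60028} = - 94 i \sqrt{94} \left(- \frac{1}{60028}\right) = \frac{47 i \sqrt{94}}{30014}$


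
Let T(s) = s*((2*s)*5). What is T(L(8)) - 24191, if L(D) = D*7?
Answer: 7169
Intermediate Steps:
L(D) = 7*D
T(s) = 10*s**2 (T(s) = s*(10*s) = 10*s**2)
T(L(8)) - 24191 = 10*(7*8)**2 - 24191 = 10*56**2 - 24191 = 10*3136 - 24191 = 31360 - 24191 = 7169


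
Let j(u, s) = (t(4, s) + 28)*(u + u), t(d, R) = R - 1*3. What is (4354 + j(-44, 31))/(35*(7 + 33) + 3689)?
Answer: -82/727 ≈ -0.11279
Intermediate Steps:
t(d, R) = -3 + R (t(d, R) = R - 3 = -3 + R)
j(u, s) = 2*u*(25 + s) (j(u, s) = ((-3 + s) + 28)*(u + u) = (25 + s)*(2*u) = 2*u*(25 + s))
(4354 + j(-44, 31))/(35*(7 + 33) + 3689) = (4354 + 2*(-44)*(25 + 31))/(35*(7 + 33) + 3689) = (4354 + 2*(-44)*56)/(35*40 + 3689) = (4354 - 4928)/(1400 + 3689) = -574/5089 = -574*1/5089 = -82/727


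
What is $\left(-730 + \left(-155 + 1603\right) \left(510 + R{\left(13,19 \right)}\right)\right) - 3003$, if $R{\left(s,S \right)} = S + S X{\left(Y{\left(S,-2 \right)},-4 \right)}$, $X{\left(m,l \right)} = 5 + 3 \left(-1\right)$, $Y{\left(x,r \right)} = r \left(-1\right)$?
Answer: $817283$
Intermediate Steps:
$Y{\left(x,r \right)} = - r$
$X{\left(m,l \right)} = 2$ ($X{\left(m,l \right)} = 5 - 3 = 2$)
$R{\left(s,S \right)} = 3 S$ ($R{\left(s,S \right)} = S + S 2 = S + 2 S = 3 S$)
$\left(-730 + \left(-155 + 1603\right) \left(510 + R{\left(13,19 \right)}\right)\right) - 3003 = \left(-730 + \left(-155 + 1603\right) \left(510 + 3 \cdot 19\right)\right) - 3003 = \left(-730 + 1448 \left(510 + 57\right)\right) - 3003 = \left(-730 + 1448 \cdot 567\right) - 3003 = \left(-730 + 821016\right) - 3003 = 820286 - 3003 = 817283$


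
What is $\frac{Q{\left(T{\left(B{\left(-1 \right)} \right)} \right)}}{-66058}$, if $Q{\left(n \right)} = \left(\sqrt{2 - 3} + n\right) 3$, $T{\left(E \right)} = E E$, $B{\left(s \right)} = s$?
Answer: $- \frac{3}{66058} - \frac{3 i}{66058} \approx -4.5415 \cdot 10^{-5} - 4.5415 \cdot 10^{-5} i$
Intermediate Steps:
$T{\left(E \right)} = E^{2}$
$Q{\left(n \right)} = 3 i + 3 n$ ($Q{\left(n \right)} = \left(\sqrt{-1} + n\right) 3 = \left(i + n\right) 3 = 3 i + 3 n$)
$\frac{Q{\left(T{\left(B{\left(-1 \right)} \right)} \right)}}{-66058} = \frac{3 i + 3 \left(-1\right)^{2}}{-66058} = \left(3 i + 3 \cdot 1\right) \left(- \frac{1}{66058}\right) = \left(3 i + 3\right) \left(- \frac{1}{66058}\right) = \left(3 + 3 i\right) \left(- \frac{1}{66058}\right) = - \frac{3}{66058} - \frac{3 i}{66058}$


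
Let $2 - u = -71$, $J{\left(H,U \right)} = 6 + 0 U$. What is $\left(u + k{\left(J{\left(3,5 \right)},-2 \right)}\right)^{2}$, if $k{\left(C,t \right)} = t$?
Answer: $5041$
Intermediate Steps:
$J{\left(H,U \right)} = 6$ ($J{\left(H,U \right)} = 6 + 0 = 6$)
$u = 73$ ($u = 2 - -71 = 2 + 71 = 73$)
$\left(u + k{\left(J{\left(3,5 \right)},-2 \right)}\right)^{2} = \left(73 - 2\right)^{2} = 71^{2} = 5041$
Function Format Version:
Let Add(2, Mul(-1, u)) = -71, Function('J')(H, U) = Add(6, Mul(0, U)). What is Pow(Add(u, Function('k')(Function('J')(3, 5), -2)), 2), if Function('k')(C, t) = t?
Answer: 5041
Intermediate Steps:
Function('J')(H, U) = 6 (Function('J')(H, U) = Add(6, 0) = 6)
u = 73 (u = Add(2, Mul(-1, -71)) = Add(2, 71) = 73)
Pow(Add(u, Function('k')(Function('J')(3, 5), -2)), 2) = Pow(Add(73, -2), 2) = Pow(71, 2) = 5041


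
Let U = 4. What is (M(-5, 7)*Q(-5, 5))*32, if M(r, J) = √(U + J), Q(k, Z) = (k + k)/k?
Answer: 64*√11 ≈ 212.26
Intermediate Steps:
Q(k, Z) = 2 (Q(k, Z) = (2*k)/k = 2)
M(r, J) = √(4 + J)
(M(-5, 7)*Q(-5, 5))*32 = (√(4 + 7)*2)*32 = (√11*2)*32 = (2*√11)*32 = 64*√11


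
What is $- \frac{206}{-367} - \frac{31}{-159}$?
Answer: $\frac{44131}{58353} \approx 0.75628$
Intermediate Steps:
$- \frac{206}{-367} - \frac{31}{-159} = \left(-206\right) \left(- \frac{1}{367}\right) - - \frac{31}{159} = \frac{206}{367} + \frac{31}{159} = \frac{44131}{58353}$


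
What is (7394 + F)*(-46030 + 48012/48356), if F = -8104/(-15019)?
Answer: -61797960130039530/181564691 ≈ -3.4036e+8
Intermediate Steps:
F = 8104/15019 (F = -8104*(-1/15019) = 8104/15019 ≈ 0.53958)
(7394 + F)*(-46030 + 48012/48356) = (7394 + 8104/15019)*(-46030 + 48012/48356) = 111058590*(-46030 + 48012*(1/48356))/15019 = 111058590*(-46030 + 12003/12089)/15019 = (111058590/15019)*(-556444667/12089) = -61797960130039530/181564691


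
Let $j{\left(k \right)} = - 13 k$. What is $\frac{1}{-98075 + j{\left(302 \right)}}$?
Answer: $- \frac{1}{102001} \approx -9.8038 \cdot 10^{-6}$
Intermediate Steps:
$\frac{1}{-98075 + j{\left(302 \right)}} = \frac{1}{-98075 - 3926} = \frac{1}{-102001} = - \frac{1}{102001}$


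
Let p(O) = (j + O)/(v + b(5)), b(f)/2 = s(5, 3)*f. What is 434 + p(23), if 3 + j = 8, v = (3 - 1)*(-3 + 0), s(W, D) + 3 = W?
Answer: 436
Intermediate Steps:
s(W, D) = -3 + W
v = -6 (v = 2*(-3) = -6)
b(f) = 4*f (b(f) = 2*((-3 + 5)*f) = 2*(2*f) = 4*f)
j = 5 (j = -3 + 8 = 5)
p(O) = 5/14 + O/14 (p(O) = (5 + O)/(-6 + 4*5) = (5 + O)/(-6 + 20) = (5 + O)/14 = (5 + O)*(1/14) = 5/14 + O/14)
434 + p(23) = 434 + (5/14 + (1/14)*23) = 434 + (5/14 + 23/14) = 434 + 2 = 436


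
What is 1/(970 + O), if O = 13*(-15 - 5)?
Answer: 1/710 ≈ 0.0014085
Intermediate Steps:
O = -260 (O = 13*(-20) = -260)
1/(970 + O) = 1/(970 - 260) = 1/710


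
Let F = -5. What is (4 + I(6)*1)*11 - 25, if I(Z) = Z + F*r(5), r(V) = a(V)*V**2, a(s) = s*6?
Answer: -41165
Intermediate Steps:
a(s) = 6*s
r(V) = 6*V**3 (r(V) = (6*V)*V**2 = 6*V**3)
I(Z) = -3750 + Z (I(Z) = Z - 30*5**3 = Z - 30*125 = Z - 5*750 = Z - 3750 = -3750 + Z)
(4 + I(6)*1)*11 - 25 = (4 + (-3750 + 6)*1)*11 - 25 = (4 - 3744*1)*11 - 25 = (4 - 3744)*11 - 25 = -3740*11 - 25 = -41140 - 25 = -41165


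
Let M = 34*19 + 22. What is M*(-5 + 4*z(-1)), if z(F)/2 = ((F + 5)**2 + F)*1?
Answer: 76820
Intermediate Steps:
z(F) = 2*F + 2*(5 + F)**2 (z(F) = 2*(((F + 5)**2 + F)*1) = 2*(((5 + F)**2 + F)*1) = 2*((F + (5 + F)**2)*1) = 2*(F + (5 + F)**2) = 2*F + 2*(5 + F)**2)
M = 668 (M = 646 + 22 = 668)
M*(-5 + 4*z(-1)) = 668*(-5 + 4*(2*(-1) + 2*(5 - 1)**2)) = 668*(-5 + 4*(-2 + 2*4**2)) = 668*(-5 + 4*(-2 + 2*16)) = 668*(-5 + 4*(-2 + 32)) = 668*(-5 + 4*30) = 668*(-5 + 120) = 668*115 = 76820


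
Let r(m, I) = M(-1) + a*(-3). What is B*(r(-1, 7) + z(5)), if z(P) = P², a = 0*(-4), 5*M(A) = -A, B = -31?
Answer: -3906/5 ≈ -781.20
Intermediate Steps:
M(A) = -A/5 (M(A) = (-A)/5 = -A/5)
a = 0
r(m, I) = ⅕ (r(m, I) = -⅕*(-1) + 0*(-3) = ⅕ + 0 = ⅕)
B*(r(-1, 7) + z(5)) = -31*(⅕ + 5²) = -31*(⅕ + 25) = -31*126/5 = -3906/5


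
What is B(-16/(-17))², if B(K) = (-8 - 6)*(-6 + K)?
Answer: 1449616/289 ≈ 5016.0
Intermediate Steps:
B(K) = 84 - 14*K (B(K) = -14*(-6 + K) = 84 - 14*K)
B(-16/(-17))² = (84 - (-224)/(-17))² = (84 - (-224)*(-1)/17)² = (84 - 14*16/17)² = (84 - 224/17)² = (1204/17)² = 1449616/289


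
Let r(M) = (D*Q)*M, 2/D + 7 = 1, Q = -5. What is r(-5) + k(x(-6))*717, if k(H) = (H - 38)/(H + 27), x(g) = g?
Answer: -31723/21 ≈ -1510.6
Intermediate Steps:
D = -⅓ (D = 2/(-7 + 1) = 2/(-6) = 2*(-⅙) = -⅓ ≈ -0.33333)
r(M) = 5*M/3 (r(M) = (-⅓*(-5))*M = 5*M/3)
k(H) = (-38 + H)/(27 + H)
r(-5) + k(x(-6))*717 = (5/3)*(-5) + ((-38 - 6)/(27 - 6))*717 = -25/3 + (-44/21)*717 = -25/3 + ((1/21)*(-44))*717 = -25/3 - 44/21*717 = -25/3 - 10516/7 = -31723/21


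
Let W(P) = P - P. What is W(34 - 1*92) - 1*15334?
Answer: -15334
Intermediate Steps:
W(P) = 0
W(34 - 1*92) - 1*15334 = 0 - 1*15334 = 0 - 15334 = -15334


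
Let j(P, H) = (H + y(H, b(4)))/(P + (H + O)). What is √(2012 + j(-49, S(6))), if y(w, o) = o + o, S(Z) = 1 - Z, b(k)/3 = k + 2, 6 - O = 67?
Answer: √26605135/115 ≈ 44.852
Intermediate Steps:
O = -61 (O = 6 - 1*67 = 6 - 67 = -61)
b(k) = 6 + 3*k (b(k) = 3*(k + 2) = 3*(2 + k) = 6 + 3*k)
y(w, o) = 2*o
j(P, H) = (36 + H)/(-61 + H + P) (j(P, H) = (H + 2*(6 + 3*4))/(P + (H - 61)) = (H + 2*(6 + 12))/(P + (-61 + H)) = (H + 2*18)/(-61 + H + P) = (H + 36)/(-61 + H + P) = (36 + H)/(-61 + H + P))
√(2012 + j(-49, S(6))) = √(2012 + (36 + (1 - 1*6))/(-61 + (1 - 1*6) - 49)) = √(2012 + (36 + (1 - 6))/(-61 + (1 - 6) - 49)) = √(2012 + (36 - 5)/(-61 - 5 - 49)) = √(2012 + 31/(-115)) = √(2012 - 1/115*31) = √(2012 - 31/115) = √(231349/115) = √26605135/115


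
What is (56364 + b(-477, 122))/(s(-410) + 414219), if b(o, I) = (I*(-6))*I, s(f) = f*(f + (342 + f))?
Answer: -32940/610199 ≈ -0.053982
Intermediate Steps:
s(f) = f*(342 + 2*f)
b(o, I) = -6*I² (b(o, I) = (-6*I)*I = -6*I²)
(56364 + b(-477, 122))/(s(-410) + 414219) = (56364 - 6*122²)/(2*(-410)*(171 - 410) + 414219) = (56364 - 6*14884)/(2*(-410)*(-239) + 414219) = (56364 - 89304)/(195980 + 414219) = -32940/610199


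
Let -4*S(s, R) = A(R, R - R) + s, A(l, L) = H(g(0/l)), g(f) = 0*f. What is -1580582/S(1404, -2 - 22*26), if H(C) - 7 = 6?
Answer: 6322328/1417 ≈ 4461.8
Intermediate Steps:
g(f) = 0
H(C) = 13 (H(C) = 7 + 6 = 13)
A(l, L) = 13
S(s, R) = -13/4 - s/4 (S(s, R) = -(13 + s)/4 = -13/4 - s/4)
-1580582/S(1404, -2 - 22*26) = -1580582/(-13/4 - ¼*1404) = -1580582/(-13/4 - 351) = -1580582/(-1417/4) = -1580582*(-4/1417) = 6322328/1417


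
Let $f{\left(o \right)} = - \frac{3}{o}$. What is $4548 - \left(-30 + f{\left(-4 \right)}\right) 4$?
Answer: $4665$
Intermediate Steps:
$4548 - \left(-30 + f{\left(-4 \right)}\right) 4 = 4548 - \left(-30 - \frac{3}{-4}\right) 4 = 4548 - \left(-30 - - \frac{3}{4}\right) 4 = 4548 - \left(-30 + \frac{3}{4}\right) 4 = 4548 - \left(- \frac{117}{4}\right) 4 = 4548 - -117 = 4548 + 117 = 4665$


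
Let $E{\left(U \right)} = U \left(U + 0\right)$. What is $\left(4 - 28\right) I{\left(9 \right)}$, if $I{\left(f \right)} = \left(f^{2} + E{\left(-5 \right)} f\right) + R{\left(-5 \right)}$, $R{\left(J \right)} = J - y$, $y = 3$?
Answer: $-7152$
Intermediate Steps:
$R{\left(J \right)} = -3 + J$ ($R{\left(J \right)} = J - 3 = -3 + J$)
$E{\left(U \right)} = U^{2}$ ($E{\left(U \right)} = U U = U^{2}$)
$I{\left(f \right)} = -8 + f^{2} + 25 f$ ($I{\left(f \right)} = \left(f^{2} + \left(-5\right)^{2} f\right) - 8 = \left(f^{2} + 25 f\right) - 8 = -8 + f^{2} + 25 f$)
$\left(4 - 28\right) I{\left(9 \right)} = \left(4 - 28\right) \left(-8 + 9^{2} + 25 \cdot 9\right) = - 24 \left(-8 + 81 + 225\right) = \left(-24\right) 298 = -7152$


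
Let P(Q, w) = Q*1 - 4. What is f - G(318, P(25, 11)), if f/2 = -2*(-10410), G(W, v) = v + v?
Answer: 41598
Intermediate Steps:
P(Q, w) = -4 + Q (P(Q, w) = Q - 4 = -4 + Q)
G(W, v) = 2*v
f = 41640 (f = 2*(-2*(-10410)) = 2*20820 = 41640)
f - G(318, P(25, 11)) = 41640 - 2*(-4 + 25) = 41640 - 2*21 = 41640 - 1*42 = 41640 - 42 = 41598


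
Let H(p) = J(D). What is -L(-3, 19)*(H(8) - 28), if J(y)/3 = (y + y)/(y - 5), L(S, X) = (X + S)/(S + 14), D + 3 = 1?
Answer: 2944/77 ≈ 38.234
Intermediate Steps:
D = -2 (D = -3 + 1 = -2)
L(S, X) = (S + X)/(14 + S)
J(y) = 6*y/(-5 + y) (J(y) = 3*((y + y)/(y - 5)) = 3*((2*y)/(-5 + y)) = 3*(2*y/(-5 + y)) = 6*y/(-5 + y))
H(p) = 12/7 (H(p) = 6*(-2)/(-5 - 2) = 6*(-2)/(-7) = 6*(-2)*(-⅐) = 12/7)
-L(-3, 19)*(H(8) - 28) = -(-3 + 19)/(14 - 3)*(12/7 - 28) = -16/11*(-184)/7 = -(1/11)*16*(-184)/7 = -16*(-184)/(11*7) = -1*(-2944/77) = 2944/77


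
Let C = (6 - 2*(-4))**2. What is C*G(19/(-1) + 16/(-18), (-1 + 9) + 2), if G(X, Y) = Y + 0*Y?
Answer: 1960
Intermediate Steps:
G(X, Y) = Y (G(X, Y) = Y + 0 = Y)
C = 196 (C = (6 + 8)**2 = 14**2 = 196)
C*G(19/(-1) + 16/(-18), (-1 + 9) + 2) = 196*((-1 + 9) + 2) = 196*(8 + 2) = 196*10 = 1960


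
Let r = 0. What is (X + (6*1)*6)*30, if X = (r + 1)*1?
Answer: 1110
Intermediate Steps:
X = 1 (X = (0 + 1)*1 = 1*1 = 1)
(X + (6*1)*6)*30 = (1 + (6*1)*6)*30 = (1 + 6*6)*30 = (1 + 36)*30 = 37*30 = 1110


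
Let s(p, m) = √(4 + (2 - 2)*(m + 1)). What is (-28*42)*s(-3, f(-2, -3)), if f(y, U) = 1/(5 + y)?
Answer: -2352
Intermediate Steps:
s(p, m) = 2 (s(p, m) = √(4 + 0*(1 + m)) = √(4 + 0) = √4 = 2)
(-28*42)*s(-3, f(-2, -3)) = -28*42*2 = -1176*2 = -2352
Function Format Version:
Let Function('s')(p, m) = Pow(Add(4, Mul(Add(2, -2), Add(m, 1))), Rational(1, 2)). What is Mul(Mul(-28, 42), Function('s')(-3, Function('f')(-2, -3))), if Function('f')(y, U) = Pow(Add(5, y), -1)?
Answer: -2352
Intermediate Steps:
Function('s')(p, m) = 2 (Function('s')(p, m) = Pow(Add(4, Mul(0, Add(1, m))), Rational(1, 2)) = Pow(Add(4, 0), Rational(1, 2)) = Pow(4, Rational(1, 2)) = 2)
Mul(Mul(-28, 42), Function('s')(-3, Function('f')(-2, -3))) = Mul(Mul(-28, 42), 2) = Mul(-1176, 2) = -2352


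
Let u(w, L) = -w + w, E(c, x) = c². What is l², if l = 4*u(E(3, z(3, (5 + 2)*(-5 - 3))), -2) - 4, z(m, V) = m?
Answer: 16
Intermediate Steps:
u(w, L) = 0
l = -4 (l = 4*0 - 4 = 0 - 4 = -4)
l² = (-4)² = 16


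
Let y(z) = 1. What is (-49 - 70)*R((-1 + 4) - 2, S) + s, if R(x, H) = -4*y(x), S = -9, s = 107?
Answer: 583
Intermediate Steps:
R(x, H) = -4 (R(x, H) = -4*1 = -4)
(-49 - 70)*R((-1 + 4) - 2, S) + s = (-49 - 70)*(-4) + 107 = -119*(-4) + 107 = 476 + 107 = 583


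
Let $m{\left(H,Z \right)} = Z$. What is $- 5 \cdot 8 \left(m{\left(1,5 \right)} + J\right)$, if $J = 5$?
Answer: $-400$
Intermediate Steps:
$- 5 \cdot 8 \left(m{\left(1,5 \right)} + J\right) = - 5 \cdot 8 \left(5 + 5\right) = - 5 \cdot 8 \cdot 10 = \left(-5\right) 80 = -400$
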